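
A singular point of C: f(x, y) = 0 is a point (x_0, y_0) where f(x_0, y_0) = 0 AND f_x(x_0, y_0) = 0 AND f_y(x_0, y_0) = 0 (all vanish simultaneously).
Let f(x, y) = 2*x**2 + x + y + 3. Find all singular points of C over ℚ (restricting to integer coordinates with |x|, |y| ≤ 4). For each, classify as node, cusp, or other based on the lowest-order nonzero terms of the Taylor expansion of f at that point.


No singular points in the scanned grid; C is smooth there.

Compute partial derivatives:
  f_x = 4*x + 1.
  f_y = 1.
f_y = 1 is a nonzero constant, so f_y never vanishes: no point (x, y) can satisfy f = f_x = f_y = 0. In particular no (x, y) ∈ {−4, ..., 4}² is singular; the curve is smooth.


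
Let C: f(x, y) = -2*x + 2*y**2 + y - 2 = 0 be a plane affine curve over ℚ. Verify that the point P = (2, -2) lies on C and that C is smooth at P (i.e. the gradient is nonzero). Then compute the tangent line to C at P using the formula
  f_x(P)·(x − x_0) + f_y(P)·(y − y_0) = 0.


Tangent line at P: -2*x - 7*y - 10 = 0.

Step 1: f(2, -2) = 0, so P lies on C.
Step 2: partial derivatives
  f_x(x, y) = -2, f_y(x, y) = 4*y + 1.
  f_x(P) = -2, f_y(P) = -7 (gradient nonzero, so P is smooth).
Step 3: tangent line at P: -2·(x − 2) + -7·(y − -2) = 0.
Expanding: -2*x - 7*y - 10 = 0.


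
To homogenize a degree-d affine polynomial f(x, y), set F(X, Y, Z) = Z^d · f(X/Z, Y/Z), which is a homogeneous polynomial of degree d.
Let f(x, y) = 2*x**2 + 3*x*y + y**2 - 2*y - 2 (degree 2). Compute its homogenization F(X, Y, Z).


F(X, Y, Z) = 2*X**2 + 3*X*Y + Y**2 - 2*Y*Z - 2*Z**2

deg(f) = 2.
Substitute x = X/Z, y = Y/Z into f, then multiply by Z^2.
  monomial 2·x^2·y^0 ↦ 2·X^2·Y^0·Z^0.
  monomial 3·x^1·y^1 ↦ 3·X^1·Y^1·Z^0.
  monomial 1·x^0·y^2 ↦ 1·X^0·Y^2·Z^0.
  monomial -2·x^0·y^1 ↦ -2·X^0·Y^1·Z^1.
  monomial -2·x^0·y^0 ↦ -2·X^0·Y^0·Z^2.
Collecting: F(X, Y, Z) = 2*X**2 + 3*X*Y + Y**2 - 2*Y*Z - 2*Z**2.


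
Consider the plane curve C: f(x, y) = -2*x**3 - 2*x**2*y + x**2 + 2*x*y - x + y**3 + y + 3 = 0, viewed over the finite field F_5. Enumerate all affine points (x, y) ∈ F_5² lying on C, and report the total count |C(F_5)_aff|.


Affine F_5-points: {(0, 1), (3, 0), (3, 1), (3, 4), (4, 1), (4, 3)}; count = 6.

For each of the 25 pairs (x, y) ∈ F_5², evaluate f(x, y) mod 5. Record the zeros.
  x = 0: [0↦3, 1↦0, 2↦3, 3↦3, 4↦1]  zeros at y ∈ {1}
  x = 1: [0↦1, 1↦3, 2↦1, 3↦1, 4↦4]  zeros at y ∈ ∅
  x = 2: [0↦4, 1↦2, 2↦1, 3↦2, 4↦1]  zeros at y ∈ ∅
  x = 3: [0↦0, 1↦0, 2↦1, 3↦4, 4↦0]  zeros at y ∈ {0, 1, 4}
  x = 4: [0↦2, 1↦0, 2↦4, 3↦0, 4↦4]  zeros at y ∈ {1, 3}
Collecting zeros: affine points = {(0, 1), (3, 0), (3, 1), (3, 4), (4, 1), (4, 3)}.
Total count |C(F_5)_aff| = 6.


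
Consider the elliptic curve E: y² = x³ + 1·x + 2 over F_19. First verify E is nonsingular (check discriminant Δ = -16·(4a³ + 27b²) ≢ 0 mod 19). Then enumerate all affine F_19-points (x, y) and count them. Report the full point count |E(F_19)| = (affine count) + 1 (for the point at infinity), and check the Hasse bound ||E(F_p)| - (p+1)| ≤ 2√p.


Affine points = {(1, 2), (1, 17), (8, 3), (8, 16), (10, 9), (10, 10), (14, 9), (14, 10), (17, 7), (17, 12), (18, 0)}; affine count = 11; |E(F_19)| = 12.

Discriminant check: Δ ∝ 4a³ + 27b² = 4·1³ + 27·2² = 4·1 + 27·4 ≡ 17 (mod 19). Nonzero ⇒ E is nonsingular.
For each x ∈ F_19, compute rhs = x³ + 1·x + 2 mod 19, then count y ∈ F_19 with y² ≡ rhs.
  x = 0: rhs = 2, matching y values: none (0 points).
  x = 1: rhs = 4, matching y values: 2, 17 (2 points).
  x = 2: rhs = 12, matching y values: none (0 points).
  x = 3: rhs = 13, matching y values: none (0 points).
  x = 4: rhs = 13, matching y values: none (0 points).
  x = 5: rhs = 18, matching y values: none (0 points).
  x = 6: rhs = 15, matching y values: none (0 points).
  x = 7: rhs = 10, matching y values: none (0 points).
  x = 8: rhs = 9, matching y values: 3, 16 (2 points).
  x = 9: rhs = 18, matching y values: none (0 points).
  x = 10: rhs = 5, matching y values: 9, 10 (2 points).
  x = 11: rhs = 14, matching y values: none (0 points).
  x = 12: rhs = 13, matching y values: none (0 points).
  x = 13: rhs = 8, matching y values: none (0 points).
  x = 14: rhs = 5, matching y values: 9, 10 (2 points).
  x = 15: rhs = 10, matching y values: none (0 points).
  x = 16: rhs = 10, matching y values: none (0 points).
  x = 17: rhs = 11, matching y values: 7, 12 (2 points).
  x = 18: rhs = 0, matching y values: 0 (1 points).
Total affine count: 11.
Full point count |E(F_19)| = 11 + 1 = 12.
Hasse bound: |12 − (19+1)| = |-8| = 8 ≤ 2√19 ≈ 8.7178 ✓.


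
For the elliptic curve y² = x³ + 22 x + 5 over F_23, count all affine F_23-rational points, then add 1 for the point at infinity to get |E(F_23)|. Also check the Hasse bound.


Affine points = {(3, 11), (3, 12), (6, 10), (6, 13), (8, 7), (8, 16), (9, 9), (9, 14), (10, 11), (10, 12), (13, 2), (13, 21), (17, 5), (17, 18), (18, 0), (20, 2), (20, 21)}; affine count = 17; |E(F_23)| = 18.

Discriminant check: Δ ∝ 4a³ + 27b² = 4·22³ + 27·5² = 4·10648 + 27·25 ≡ 4 (mod 23). Nonzero ⇒ E is nonsingular.
For each x ∈ F_23, compute rhs = x³ + 22·x + 5 mod 23, then count y ∈ F_23 with y² ≡ rhs.
  x = 0: rhs = 5, matching y values: none (0 points).
  x = 1: rhs = 5, matching y values: none (0 points).
  x = 2: rhs = 11, matching y values: none (0 points).
  x = 3: rhs = 6, matching y values: 11, 12 (2 points).
  x = 4: rhs = 19, matching y values: none (0 points).
  x = 5: rhs = 10, matching y values: none (0 points).
  x = 6: rhs = 8, matching y values: 10, 13 (2 points).
  x = 7: rhs = 19, matching y values: none (0 points).
  x = 8: rhs = 3, matching y values: 7, 16 (2 points).
  x = 9: rhs = 12, matching y values: 9, 14 (2 points).
  x = 10: rhs = 6, matching y values: 11, 12 (2 points).
  x = 11: rhs = 14, matching y values: none (0 points).
  x = 12: rhs = 19, matching y values: none (0 points).
  x = 13: rhs = 4, matching y values: 2, 21 (2 points).
  x = 14: rhs = 21, matching y values: none (0 points).
  x = 15: rhs = 7, matching y values: none (0 points).
  x = 16: rhs = 14, matching y values: none (0 points).
  x = 17: rhs = 2, matching y values: 5, 18 (2 points).
  x = 18: rhs = 0, matching y values: 0 (1 points).
  x = 19: rhs = 14, matching y values: none (0 points).
  x = 20: rhs = 4, matching y values: 2, 21 (2 points).
  x = 21: rhs = 22, matching y values: none (0 points).
  x = 22: rhs = 5, matching y values: none (0 points).
Total affine count: 17.
Full point count |E(F_23)| = 17 + 1 = 18.
Hasse bound: |18 − (23+1)| = |-6| = 6 ≤ 2√23 ≈ 9.5917 ✓.


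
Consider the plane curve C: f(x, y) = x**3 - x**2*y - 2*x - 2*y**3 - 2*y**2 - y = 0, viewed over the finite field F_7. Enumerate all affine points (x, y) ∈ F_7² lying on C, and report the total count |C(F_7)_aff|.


Affine F_7-points: {(0, 0), (1, 1), (3, 0), (3, 1), (3, 5), (4, 0), (4, 1), (4, 5), (5, 3), (5, 5), (6, 3)}; count = 11.

For each of the 49 pairs (x, y) ∈ F_7², evaluate f(x, y) mod 7. Record the zeros.
  x = 0: [0↦0, 1↦2, 2↦2, 3↦2, 4↦4, 5↦3, 6↦1]  zeros at y ∈ {0}
  x = 1: [0↦6, 1↦0, 2↦6, 3↦5, 4↦6, 5↦4, 6↦1]  zeros at y ∈ {1}
  x = 2: [0↦4, 1↦2, 2↦5, 3↦1, 4↦6, 5↦1, 6↦2]  zeros at y ∈ ∅
  x = 3: [0↦0, 1↦0, 2↦5, 3↦3, 4↦3, 5↦0, 6↦3]  zeros at y ∈ {0, 1, 5}
  x = 4: [0↦0, 1↦0, 2↦5, 3↦3, 4↦3, 5↦0, 6↦3]  zeros at y ∈ {0, 1, 5}
  x = 5: [0↦3, 1↦1, 2↦4, 3↦0, 4↦5, 5↦0, 6↦1]  zeros at y ∈ {3, 5}
  x = 6: [0↦1, 1↦2, 2↦1, 3↦0, 4↦1, 5↦6, 6↦3]  zeros at y ∈ {3}
Collecting zeros: affine points = {(0, 0), (1, 1), (3, 0), (3, 1), (3, 5), (4, 0), (4, 1), (4, 5), (5, 3), (5, 5), (6, 3)}.
Total count |C(F_7)_aff| = 11.


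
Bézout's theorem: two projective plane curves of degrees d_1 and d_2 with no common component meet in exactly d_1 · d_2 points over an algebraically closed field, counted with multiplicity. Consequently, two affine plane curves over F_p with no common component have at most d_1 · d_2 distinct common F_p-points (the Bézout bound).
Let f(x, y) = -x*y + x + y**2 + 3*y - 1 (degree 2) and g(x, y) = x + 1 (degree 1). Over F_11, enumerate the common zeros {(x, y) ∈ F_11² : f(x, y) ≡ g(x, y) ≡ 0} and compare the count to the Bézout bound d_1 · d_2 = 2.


Common zeros: ∅; count = 0; Bézout bound = 2.

deg(f) = 2, deg(g) = 1, so Bézout bound = 2.
Scan x ∈ F_11. For each x, list the y ∈ F_11 with f(x, y) ≡ 0 and those with g(x, y) ≡ 0 (mod 11); the common zeros in that column are the intersection.
  x = 0: f ≡ 0 at y ∈ ∅; g ≡ 0 at y ∈ ∅; common: ∅.
  x = 1: f ≡ 0 at y ∈ {0, 9}; g ≡ 0 at y ∈ ∅; common: ∅.
  x = 2: f ≡ 0 at y ∈ ∅; g ≡ 0 at y ∈ ∅; common: ∅.
  x = 3: f ≡ 0 at y ∈ {3, 8}; g ≡ 0 at y ∈ ∅; common: ∅.
  x = 4: f ≡ 0 at y ∈ {6}; g ≡ 0 at y ∈ ∅; common: ∅.
  x = 5: f ≡ 0 at y ∈ ∅; g ≡ 0 at y ∈ ∅; common: ∅.
  x = 6: f ≡ 0 at y ∈ {7}; g ≡ 0 at y ∈ ∅; common: ∅.
  x = 7: f ≡ 0 at y ∈ {5, 10}; g ≡ 0 at y ∈ ∅; common: ∅.
  x = 8: f ≡ 0 at y ∈ ∅; g ≡ 0 at y ∈ ∅; common: ∅.
  x = 9: f ≡ 0 at y ∈ {2, 4}; g ≡ 0 at y ∈ ∅; common: ∅.
  x = 10: f ≡ 0 at y ∈ ∅; g ≡ 0 at y ∈ {0, 1, 2, 3, 4, 5, 6, 7, 8, 9, 10}; common: ∅.
Collecting: common zeros = ∅, so the count is 0.
Comparison with the Bézout bound: 0 ≤ 2 = deg(f)·deg(g), as expected for curves with no common component (the affine F_11-count falls short of the bound because intersections may lie at infinity, over extension fields, or carry multiplicity).


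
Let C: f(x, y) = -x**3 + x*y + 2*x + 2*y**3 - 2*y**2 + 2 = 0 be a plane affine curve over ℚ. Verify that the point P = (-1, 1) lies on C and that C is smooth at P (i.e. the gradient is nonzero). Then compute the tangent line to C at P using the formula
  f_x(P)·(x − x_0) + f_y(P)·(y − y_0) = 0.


Tangent line at P: y - 1 = 0.

Step 1: f(-1, 1) = 0, so P lies on C.
Step 2: partial derivatives
  f_x(x, y) = -3*x**2 + y + 2, f_y(x, y) = x + 6*y**2 - 4*y.
  f_x(P) = 0, f_y(P) = 1 (gradient nonzero, so P is smooth).
Step 3: tangent line at P: 0·(x − -1) + 1·(y − 1) = 0.
Expanding: y - 1 = 0.


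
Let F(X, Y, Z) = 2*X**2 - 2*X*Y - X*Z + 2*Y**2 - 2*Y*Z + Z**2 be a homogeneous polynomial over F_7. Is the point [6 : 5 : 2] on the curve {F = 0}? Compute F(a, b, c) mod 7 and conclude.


F(6,5,2) ≡ 6 (mod 7); P is NOT on the curve.

Evaluate F(6, 5, 2) term-by-term (mod 7).
  2*X**2 ↦ 2·36·1·1 = 72
  -2*X*Y ↦ -2·6·5·1 = -60
  -X*Z ↦ -1·6·1·2 = -12
  2*Y**2 ↦ 2·1·25·1 = 50
  -2*Y*Z ↦ -2·1·5·2 = -20
  Z**2 ↦ 1·1·1·4 = 4
Sum: F(6, 5, 2) = (72) + (-60) + (-12) + (50) + (-20) + (4) = 34.
Reducing mod 7: 34 ≡ 6 (mod 7).
Since F(a, b, c) ≡ 6 ≠ 0 (mod 7), P does NOT lie on the curve.


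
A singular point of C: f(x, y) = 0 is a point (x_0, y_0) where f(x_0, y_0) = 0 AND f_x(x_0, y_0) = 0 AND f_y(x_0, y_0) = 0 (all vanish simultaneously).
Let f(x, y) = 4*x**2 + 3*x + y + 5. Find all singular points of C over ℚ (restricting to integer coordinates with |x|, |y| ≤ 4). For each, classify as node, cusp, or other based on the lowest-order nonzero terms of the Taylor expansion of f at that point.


No singular points in the scanned grid; C is smooth there.

Compute partial derivatives:
  f_x = 8*x + 3.
  f_y = 1.
f_y = 1 is a nonzero constant, so f_y never vanishes: no point (x, y) can satisfy f = f_x = f_y = 0. In particular no (x, y) ∈ {−4, ..., 4}² is singular; the curve is smooth.


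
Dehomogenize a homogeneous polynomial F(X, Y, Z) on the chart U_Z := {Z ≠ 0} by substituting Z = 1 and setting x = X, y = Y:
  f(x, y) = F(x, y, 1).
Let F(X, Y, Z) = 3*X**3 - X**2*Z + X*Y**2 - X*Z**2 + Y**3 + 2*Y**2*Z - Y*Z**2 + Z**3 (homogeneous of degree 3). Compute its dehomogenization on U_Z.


f(x, y) = 3*x**3 - x**2 + x*y**2 - x + y**3 + 2*y**2 - y + 1

On U_Z we set Z = 1. Each monomial c·X^i·Y^j·Z^k in F becomes c·x^i·y^j·1^k = c·x^i·y^j.
Substituting Z = 1: F(X, Y, 1) = 3*x**3 - x**2 + x*y**2 - x + y**3 + 2*y**2 - y + 1.
Note: deg(f) ≤ deg(F) = 3; strict inequality happens when F is divisible by Z (lost terms).


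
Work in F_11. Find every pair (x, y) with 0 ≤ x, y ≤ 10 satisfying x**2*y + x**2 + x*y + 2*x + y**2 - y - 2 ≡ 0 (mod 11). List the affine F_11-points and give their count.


Affine F_11-points: {(0, 2), (0, 10), (2, 8), (2, 9), (3, 3), (3, 8), (4, 0), (4, 3), (5, 0), (5, 4), (6, 1), (6, 2), (7, 4), (7, 7), (9, 1), (9, 9)}; count = 16.

For each of the 121 pairs (x, y) ∈ F_11², evaluate f(x, y) mod 11. Record the zeros.
  x = 0: [0↦9, 1↦9, 2↦0, 3↦4, 4↦10, 5↦7, 6↦6, 7↦7, 8↦10, 9↦4, 10↦0]  zeros at y ∈ {2, 10}
  x = 1: [0↦1, 1↦3, 2↦7, 3↦2, 4↦10, 5↦9, 6↦10, 7↦2, 8↦7, 9↦3, 10↦1]  zeros at y ∈ ∅
  x = 2: [0↦6, 1↦1, 2↦9, 3↦8, 4↦9, 5↦1, 6↦6, 7↦2, 8↦0, 9↦0, 10↦2]  zeros at y ∈ {8, 9}
  x = 3: [0↦2, 1↦3, 2↦6, 3↦0, 4↦7, 5↦5, 6↦5, 7↦7, 8↦0, 9↦6, 10↦3]  zeros at y ∈ {3, 8}
  x = 4: [0↦0, 1↦9, 2↦9, 3↦0, 4↦4, 5↦10, 6↦7, 7↦6, 8↦7, 9↦10, 10↦4]  zeros at y ∈ {0, 3}
  x = 5: [0↦0, 1↦8, 2↦7, 3↦8, 4↦0, 5↦5, 6↦1, 7↦10, 8↦10, 9↦1, 10↦5]  zeros at y ∈ {0, 4}
  x = 6: [0↦2, 1↦0, 2↦0, 3↦2, 4↦6, 5↦1, 6↦9, 7↦8, 8↦9, 9↦1, 10↦6]  zeros at y ∈ {1, 2}
  x = 7: [0↦6, 1↦7, 2↦10, 3↦4, 4↦0, 5↦9, 6↦9, 7↦0, 8↦4, 9↦10, 10↦7]  zeros at y ∈ {4, 7}
  x = 8: [0↦1, 1↦7, 2↦4, 3↦3, 4↦4, 5↦7, 6↦1, 7↦8, 8↦6, 9↦6, 10↦8]  zeros at y ∈ ∅
  x = 9: [0↦9, 1↦0, 2↦4, 3↦10, 4↦7, 5↦6, 6↦7, 7↦10, 8↦4, 9↦0, 10↦9]  zeros at y ∈ {1, 9}
  x = 10: [0↦8, 1↦8, 2↦10, 3↦3, 4↦9, 5↦6, 6↦5, 7↦6, 8↦9, 9↦3, 10↦10]  zeros at y ∈ ∅
Collecting zeros: affine points = {(0, 2), (0, 10), (2, 8), (2, 9), (3, 3), (3, 8), (4, 0), (4, 3), (5, 0), (5, 4), (6, 1), (6, 2), (7, 4), (7, 7), (9, 1), (9, 9)}.
Total count |C(F_11)_aff| = 16.


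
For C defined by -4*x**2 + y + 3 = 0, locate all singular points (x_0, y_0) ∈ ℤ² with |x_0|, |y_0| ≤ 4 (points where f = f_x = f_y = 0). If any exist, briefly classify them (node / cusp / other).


No singular points in the scanned grid; C is smooth there.

Compute partial derivatives:
  f_x = -8*x.
  f_y = 1.
f_y = 1 is a nonzero constant, so f_y never vanishes: no point (x, y) can satisfy f = f_x = f_y = 0. In particular no (x, y) ∈ {−4, ..., 4}² is singular; the curve is smooth.


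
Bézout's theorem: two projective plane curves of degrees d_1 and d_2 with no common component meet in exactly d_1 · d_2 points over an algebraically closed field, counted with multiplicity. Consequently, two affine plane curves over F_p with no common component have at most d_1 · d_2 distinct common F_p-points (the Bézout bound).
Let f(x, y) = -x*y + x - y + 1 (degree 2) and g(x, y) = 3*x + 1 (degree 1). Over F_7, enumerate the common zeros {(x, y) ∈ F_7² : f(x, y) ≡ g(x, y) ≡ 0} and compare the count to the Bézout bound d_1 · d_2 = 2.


Common zeros: {(2, 1)}; count = 1; Bézout bound = 2.

deg(f) = 2, deg(g) = 1, so Bézout bound = 2.
Scan x ∈ F_7. For each x, list the y ∈ F_7 with f(x, y) ≡ 0 and those with g(x, y) ≡ 0 (mod 7); the common zeros in that column are the intersection.
  x = 0: f ≡ 0 at y ∈ {1}; g ≡ 0 at y ∈ ∅; common: ∅.
  x = 1: f ≡ 0 at y ∈ {1}; g ≡ 0 at y ∈ ∅; common: ∅.
  x = 2: f ≡ 0 at y ∈ {1}; g ≡ 0 at y ∈ {0, 1, 2, 3, 4, 5, 6}; common: {1}.
  x = 3: f ≡ 0 at y ∈ {1}; g ≡ 0 at y ∈ ∅; common: ∅.
  x = 4: f ≡ 0 at y ∈ {1}; g ≡ 0 at y ∈ ∅; common: ∅.
  x = 5: f ≡ 0 at y ∈ {1}; g ≡ 0 at y ∈ ∅; common: ∅.
  x = 6: f ≡ 0 at y ∈ {0, 1, 2, 3, 4, 5, 6}; g ≡ 0 at y ∈ ∅; common: ∅.
Collecting: common zeros = {(2, 1)}, so the count is 1.
Comparison with the Bézout bound: 1 ≤ 2 = deg(f)·deg(g), as expected for curves with no common component (the affine F_7-count falls short of the bound because intersections may lie at infinity, over extension fields, or carry multiplicity).


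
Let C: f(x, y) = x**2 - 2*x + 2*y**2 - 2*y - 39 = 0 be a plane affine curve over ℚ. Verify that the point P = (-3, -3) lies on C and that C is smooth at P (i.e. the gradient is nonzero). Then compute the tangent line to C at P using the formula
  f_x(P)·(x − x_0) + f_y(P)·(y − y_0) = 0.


Tangent line at P: -8*x - 14*y - 66 = 0.

Step 1: f(-3, -3) = 0, so P lies on C.
Step 2: partial derivatives
  f_x(x, y) = 2*x - 2, f_y(x, y) = 4*y - 2.
  f_x(P) = -8, f_y(P) = -14 (gradient nonzero, so P is smooth).
Step 3: tangent line at P: -8·(x − -3) + -14·(y − -3) = 0.
Expanding: -8*x - 14*y - 66 = 0.


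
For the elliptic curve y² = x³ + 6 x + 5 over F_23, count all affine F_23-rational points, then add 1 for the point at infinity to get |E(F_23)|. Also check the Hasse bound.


Affine points = {(1, 9), (1, 14), (2, 5), (2, 18), (3, 2), (3, 21), (4, 1), (4, 22), (6, 2), (6, 21), (8, 6), (8, 17), (9, 11), (9, 12), (13, 7), (13, 16), (14, 2), (14, 21), (17, 11), (17, 12), (19, 3), (19, 20), (20, 11), (20, 12), (21, 10), (21, 13)}; affine count = 26; |E(F_23)| = 27.

Discriminant check: Δ ∝ 4a³ + 27b² = 4·6³ + 27·5² = 4·216 + 27·25 ≡ 21 (mod 23). Nonzero ⇒ E is nonsingular.
For each x ∈ F_23, compute rhs = x³ + 6·x + 5 mod 23, then count y ∈ F_23 with y² ≡ rhs.
  x = 0: rhs = 5, matching y values: none (0 points).
  x = 1: rhs = 12, matching y values: 9, 14 (2 points).
  x = 2: rhs = 2, matching y values: 5, 18 (2 points).
  x = 3: rhs = 4, matching y values: 2, 21 (2 points).
  x = 4: rhs = 1, matching y values: 1, 22 (2 points).
  x = 5: rhs = 22, matching y values: none (0 points).
  x = 6: rhs = 4, matching y values: 2, 21 (2 points).
  x = 7: rhs = 22, matching y values: none (0 points).
  x = 8: rhs = 13, matching y values: 6, 17 (2 points).
  x = 9: rhs = 6, matching y values: 11, 12 (2 points).
  x = 10: rhs = 7, matching y values: none (0 points).
  x = 11: rhs = 22, matching y values: none (0 points).
  x = 12: rhs = 11, matching y values: none (0 points).
  x = 13: rhs = 3, matching y values: 7, 16 (2 points).
  x = 14: rhs = 4, matching y values: 2, 21 (2 points).
  x = 15: rhs = 20, matching y values: none (0 points).
  x = 16: rhs = 11, matching y values: none (0 points).
  x = 17: rhs = 6, matching y values: 11, 12 (2 points).
  x = 18: rhs = 11, matching y values: none (0 points).
  x = 19: rhs = 9, matching y values: 3, 20 (2 points).
  x = 20: rhs = 6, matching y values: 11, 12 (2 points).
  x = 21: rhs = 8, matching y values: 10, 13 (2 points).
  x = 22: rhs = 21, matching y values: none (0 points).
Total affine count: 26.
Full point count |E(F_23)| = 26 + 1 = 27.
Hasse bound: |27 − (23+1)| = |3| = 3 ≤ 2√23 ≈ 9.5917 ✓.


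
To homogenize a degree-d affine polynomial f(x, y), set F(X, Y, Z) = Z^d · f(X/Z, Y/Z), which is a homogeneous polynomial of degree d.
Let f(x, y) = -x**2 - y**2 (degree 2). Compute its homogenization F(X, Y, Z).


F(X, Y, Z) = -X**2 - Y**2

deg(f) = 2.
Substitute x = X/Z, y = Y/Z into f, then multiply by Z^2.
  monomial -1·x^2·y^0 ↦ -1·X^2·Y^0·Z^0.
  monomial -1·x^0·y^2 ↦ -1·X^0·Y^2·Z^0.
Collecting: F(X, Y, Z) = -X**2 - Y**2.


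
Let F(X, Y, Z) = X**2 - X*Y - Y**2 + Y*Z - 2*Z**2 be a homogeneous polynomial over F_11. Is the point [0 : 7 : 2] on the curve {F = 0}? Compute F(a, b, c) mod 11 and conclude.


F(0,7,2) ≡ 1 (mod 11); P is NOT on the curve.

Evaluate F(0, 7, 2) term-by-term (mod 11).
  X**2 ↦ 1·0·1·1 = 0
  -X*Y ↦ -1·0·7·1 = 0
  -Y**2 ↦ -1·1·49·1 = -49
  Y*Z ↦ 1·1·7·2 = 14
  -2*Z**2 ↦ -2·1·1·4 = -8
Sum: F(0, 7, 2) = (0) + (0) + (-49) + (14) + (-8) = -43.
Reducing mod 11: -43 ≡ 1 (mod 11).
Since F(a, b, c) ≡ 1 ≠ 0 (mod 11), P does NOT lie on the curve.


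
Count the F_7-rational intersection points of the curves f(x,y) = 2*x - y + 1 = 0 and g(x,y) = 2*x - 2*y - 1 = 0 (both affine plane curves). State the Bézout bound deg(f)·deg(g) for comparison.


Common zeros: {(2, 5)}; count = 1; Bézout bound = 1.

deg(f) = 1, deg(g) = 1, so Bézout bound = 1.
Scan x ∈ F_7. For each x, list the y ∈ F_7 with f(x, y) ≡ 0 and those with g(x, y) ≡ 0 (mod 7); the common zeros in that column are the intersection.
  x = 0: f ≡ 0 at y ∈ {1}; g ≡ 0 at y ∈ {3}; common: ∅.
  x = 1: f ≡ 0 at y ∈ {3}; g ≡ 0 at y ∈ {4}; common: ∅.
  x = 2: f ≡ 0 at y ∈ {5}; g ≡ 0 at y ∈ {5}; common: {5}.
  x = 3: f ≡ 0 at y ∈ {0}; g ≡ 0 at y ∈ {6}; common: ∅.
  x = 4: f ≡ 0 at y ∈ {2}; g ≡ 0 at y ∈ {0}; common: ∅.
  x = 5: f ≡ 0 at y ∈ {4}; g ≡ 0 at y ∈ {1}; common: ∅.
  x = 6: f ≡ 0 at y ∈ {6}; g ≡ 0 at y ∈ {2}; common: ∅.
Collecting: common zeros = {(2, 5)}, so the count is 1.
Comparison with the Bézout bound: 1 ≤ 1 = deg(f)·deg(g), as expected for curves with no common component (the bound is attained).


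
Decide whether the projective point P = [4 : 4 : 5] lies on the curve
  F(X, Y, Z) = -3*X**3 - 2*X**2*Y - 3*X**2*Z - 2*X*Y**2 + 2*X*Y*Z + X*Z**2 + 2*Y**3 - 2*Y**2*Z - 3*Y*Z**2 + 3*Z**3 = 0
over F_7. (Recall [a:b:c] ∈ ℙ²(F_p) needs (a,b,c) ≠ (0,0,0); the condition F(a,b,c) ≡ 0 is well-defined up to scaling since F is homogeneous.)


F(4,4,5) ≡ 0 (mod 7); P is on the curve.

Evaluate F(4, 4, 5) term-by-term (mod 7).
  -3*X**3 ↦ -3·64·1·1 = -192
  -2*X**2*Y ↦ -2·16·4·1 = -128
  -3*X**2*Z ↦ -3·16·1·5 = -240
  -2*X*Y**2 ↦ -2·4·16·1 = -128
  2*X*Y*Z ↦ 2·4·4·5 = 160
  X*Z**2 ↦ 1·4·1·25 = 100
  2*Y**3 ↦ 2·1·64·1 = 128
  -2*Y**2*Z ↦ -2·1·16·5 = -160
  -3*Y*Z**2 ↦ -3·1·4·25 = -300
  3*Z**3 ↦ 3·1·1·125 = 375
Sum: F(4, 4, 5) = (-192) + (-128) + (-240) + (-128) + (160) + (100) + (128) + (-160) + (-300) + (375) = -385.
Reducing mod 7: -385 ≡ 0 (mod 7).
Since F(a, b, c) ≡ 0 (mod 7), P lies on the curve.


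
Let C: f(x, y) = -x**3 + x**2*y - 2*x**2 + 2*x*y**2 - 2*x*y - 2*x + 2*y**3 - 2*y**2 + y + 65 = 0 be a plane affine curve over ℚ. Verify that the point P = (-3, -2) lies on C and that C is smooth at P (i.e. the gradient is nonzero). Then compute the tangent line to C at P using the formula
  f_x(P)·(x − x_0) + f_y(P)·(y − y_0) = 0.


Tangent line at P: 7*x + 72*y + 165 = 0.

Step 1: f(-3, -2) = 0, so P lies on C.
Step 2: partial derivatives
  f_x(x, y) = -3*x**2 + 2*x*y - 4*x + 2*y**2 - 2*y - 2, f_y(x, y) = x**2 + 4*x*y - 2*x + 6*y**2 - 4*y + 1.
  f_x(P) = 7, f_y(P) = 72 (gradient nonzero, so P is smooth).
Step 3: tangent line at P: 7·(x − -3) + 72·(y − -2) = 0.
Expanding: 7*x + 72*y + 165 = 0.


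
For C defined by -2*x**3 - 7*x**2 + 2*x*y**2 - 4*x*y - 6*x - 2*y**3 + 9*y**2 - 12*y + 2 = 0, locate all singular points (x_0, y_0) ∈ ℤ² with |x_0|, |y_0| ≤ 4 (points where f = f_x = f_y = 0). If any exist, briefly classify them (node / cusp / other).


Singular points: {(-1, 1)}; classification: node.

Compute partial derivatives:
  f_x = -6*x**2 - 14*x + 2*y**2 - 4*y - 6.
  f_y = 4*x*y - 4*x - 6*y**2 + 18*y - 12.
Scan x_0 ∈ {−4, ..., 4}. For each x_0, f_y(x_0, y) is a polynomial in y; find its integer roots y ∈ {−4, ..., 4}, then test f_x and f at those candidates.
  x = -4: f_y(-4, y) = -6*y**2 + 2*y + 4; vanishes at y ∈ {1}. (-4, 1): f_x = -48 ≠ 0.
  x = -3: f_y(-3, y) = -6*y**2 + 6*y; vanishes at y ∈ {0, 1}. (-3, 0): f_x = -18 ≠ 0; (-3, 1): f_x = -20 ≠ 0.
  x = -2: f_y(-2, y) = -6*y**2 + 10*y - 4; vanishes at y ∈ {1}. (-2, 1): f_x = -4 ≠ 0.
  x = -1: f_y(-1, y) = -6*y**2 + 14*y - 8; vanishes at y ∈ {1}. (-1, 1): f_x = 0, f = 0 — SINGULAR.
  x = 0: f_y(0, y) = -6*y**2 + 18*y - 12; vanishes at y ∈ {1, 2}. (0, 1): f_x = -8 ≠ 0; (0, 2): f_x = -6 ≠ 0.
  x = 1: f_y(1, y) = -6*y**2 + 22*y - 16; vanishes at y ∈ {1}. (1, 1): f_x = -28 ≠ 0.
  x = 2: f_y(2, y) = -6*y**2 + 26*y - 20; vanishes at y ∈ {1}. (2, 1): f_x = -60 ≠ 0.
  x = 3: f_y(3, y) = -6*y**2 + 30*y - 24; vanishes at y ∈ {1, 4}. (3, 1): f_x = -104 ≠ 0; (3, 4): f_x = -86 ≠ 0.
  x = 4: f_y(4, y) = -6*y**2 + 34*y - 28; vanishes at y ∈ {1}. (4, 1): f_x = -160 ≠ 0.
Only singular point on the grid: (-1, 1).
Classify: substitute x = -1 + u, y = 1 + v and expand: f = -2*u**3 - u**2 + 2*u*v**2 - 2*v**3 + v**2.
No constant or linear terms (consistent with a singular point). Quadratic part: -u**2 + v**2. Cubic part: -2*u**3 + 2*u*v**2 - 2*v**3.
The quadratic part v**2 - u**2 = (v − u)(v + u) splits into two distinct linear factors, so there are two distinct tangent lines y − 1 = ±(x − -1) — this is a node (ordinary double point).
Classification: node.


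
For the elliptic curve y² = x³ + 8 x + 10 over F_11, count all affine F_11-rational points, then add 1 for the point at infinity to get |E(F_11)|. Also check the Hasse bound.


Affine points = {(2, 1), (2, 10), (8, 5), (8, 6), (10, 1), (10, 10)}; affine count = 6; |E(F_11)| = 7.

Discriminant check: Δ ∝ 4a³ + 27b² = 4·8³ + 27·10² = 4·512 + 27·100 ≡ 7 (mod 11). Nonzero ⇒ E is nonsingular.
For each x ∈ F_11, compute rhs = x³ + 8·x + 10 mod 11, then count y ∈ F_11 with y² ≡ rhs.
  x = 0: rhs = 10, matching y values: none (0 points).
  x = 1: rhs = 8, matching y values: none (0 points).
  x = 2: rhs = 1, matching y values: 1, 10 (2 points).
  x = 3: rhs = 6, matching y values: none (0 points).
  x = 4: rhs = 7, matching y values: none (0 points).
  x = 5: rhs = 10, matching y values: none (0 points).
  x = 6: rhs = 10, matching y values: none (0 points).
  x = 7: rhs = 2, matching y values: none (0 points).
  x = 8: rhs = 3, matching y values: 5, 6 (2 points).
  x = 9: rhs = 8, matching y values: none (0 points).
  x = 10: rhs = 1, matching y values: 1, 10 (2 points).
Total affine count: 6.
Full point count |E(F_11)| = 6 + 1 = 7.
Hasse bound: |7 − (11+1)| = |-5| = 5 ≤ 2√11 ≈ 6.6332 ✓.


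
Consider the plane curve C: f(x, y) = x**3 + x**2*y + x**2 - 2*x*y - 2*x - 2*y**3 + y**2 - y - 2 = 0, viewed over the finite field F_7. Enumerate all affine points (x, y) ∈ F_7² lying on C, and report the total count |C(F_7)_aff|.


Affine F_7-points: {(2, 3), (2, 5), (3, 0), (4, 0), (4, 4), (5, 2), (6, 0)}; count = 7.

For each of the 49 pairs (x, y) ∈ F_7², evaluate f(x, y) mod 7. Record the zeros.
  x = 0: [0↦5, 1↦3, 2↦5, 3↦6, 4↦1, 5↦6, 6↦2]  zeros at y ∈ ∅
  x = 1: [0↦5, 1↦2, 2↦3, 3↦3, 4↦4, 5↦1, 6↦3]  zeros at y ∈ ∅
  x = 2: [0↦6, 1↦4, 2↦6, 3↦0, 4↦2, 5↦0, 6↦3]  zeros at y ∈ {3, 5}
  x = 3: [0↦0, 1↦1, 2↦6, 3↦3, 4↦1, 5↦2, 6↦1]  zeros at y ∈ {0}
  x = 4: [0↦0, 1↦6, 2↦2, 3↦4, 4↦0, 5↦6, 6↦3]  zeros at y ∈ {0, 4}
  x = 5: [0↦5, 1↦4, 2↦0, 3↦2, 4↦5, 5↦4, 6↦1]  zeros at y ∈ {2}
  x = 6: [0↦0, 1↦1, 2↦6, 3↦3, 4↦1, 5↦2, 6↦1]  zeros at y ∈ {0}
Collecting zeros: affine points = {(2, 3), (2, 5), (3, 0), (4, 0), (4, 4), (5, 2), (6, 0)}.
Total count |C(F_7)_aff| = 7.


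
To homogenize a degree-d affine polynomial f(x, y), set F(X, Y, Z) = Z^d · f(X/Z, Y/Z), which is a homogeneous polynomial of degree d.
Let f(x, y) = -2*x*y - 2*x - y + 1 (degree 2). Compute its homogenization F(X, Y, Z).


F(X, Y, Z) = -2*X*Y - 2*X*Z - Y*Z + Z**2

deg(f) = 2.
Substitute x = X/Z, y = Y/Z into f, then multiply by Z^2.
  monomial -2·x^1·y^1 ↦ -2·X^1·Y^1·Z^0.
  monomial -2·x^1·y^0 ↦ -2·X^1·Y^0·Z^1.
  monomial -1·x^0·y^1 ↦ -1·X^0·Y^1·Z^1.
  monomial 1·x^0·y^0 ↦ 1·X^0·Y^0·Z^2.
Collecting: F(X, Y, Z) = -2*X*Y - 2*X*Z - Y*Z + Z**2.


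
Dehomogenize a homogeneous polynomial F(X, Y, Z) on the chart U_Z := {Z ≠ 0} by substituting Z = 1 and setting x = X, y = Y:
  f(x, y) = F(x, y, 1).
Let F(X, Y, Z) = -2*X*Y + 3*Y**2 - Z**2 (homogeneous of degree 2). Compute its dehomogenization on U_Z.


f(x, y) = -2*x*y + 3*y**2 - 1

On U_Z we set Z = 1. Each monomial c·X^i·Y^j·Z^k in F becomes c·x^i·y^j·1^k = c·x^i·y^j.
Substituting Z = 1: F(X, Y, 1) = -2*x*y + 3*y**2 - 1.
Note: deg(f) ≤ deg(F) = 2; strict inequality happens when F is divisible by Z (lost terms).


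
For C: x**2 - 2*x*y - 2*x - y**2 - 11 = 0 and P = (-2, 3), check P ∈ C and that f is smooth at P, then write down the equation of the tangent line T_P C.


Tangent line at P: -12*x - 2*y - 18 = 0.

Step 1: f(-2, 3) = 0, so P lies on C.
Step 2: partial derivatives
  f_x(x, y) = 2*x - 2*y - 2, f_y(x, y) = -2*x - 2*y.
  f_x(P) = -12, f_y(P) = -2 (gradient nonzero, so P is smooth).
Step 3: tangent line at P: -12·(x − -2) + -2·(y − 3) = 0.
Expanding: -12*x - 2*y - 18 = 0.


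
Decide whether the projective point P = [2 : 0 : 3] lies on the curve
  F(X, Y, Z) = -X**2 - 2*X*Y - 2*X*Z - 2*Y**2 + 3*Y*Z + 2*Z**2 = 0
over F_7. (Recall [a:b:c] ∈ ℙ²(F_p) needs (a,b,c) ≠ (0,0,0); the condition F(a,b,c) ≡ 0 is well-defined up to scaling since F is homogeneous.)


F(2,0,3) ≡ 2 (mod 7); P is NOT on the curve.

Evaluate F(2, 0, 3) term-by-term (mod 7).
  -X**2 ↦ -1·4·1·1 = -4
  -2*X*Y ↦ -2·2·0·1 = 0
  -2*X*Z ↦ -2·2·1·3 = -12
  -2*Y**2 ↦ -2·1·0·1 = 0
  3*Y*Z ↦ 3·1·0·3 = 0
  2*Z**2 ↦ 2·1·1·9 = 18
Sum: F(2, 0, 3) = (-4) + (0) + (-12) + (0) + (0) + (18) = 2.
Reducing mod 7: 2 ≡ 2 (mod 7).
Since F(a, b, c) ≡ 2 ≠ 0 (mod 7), P does NOT lie on the curve.


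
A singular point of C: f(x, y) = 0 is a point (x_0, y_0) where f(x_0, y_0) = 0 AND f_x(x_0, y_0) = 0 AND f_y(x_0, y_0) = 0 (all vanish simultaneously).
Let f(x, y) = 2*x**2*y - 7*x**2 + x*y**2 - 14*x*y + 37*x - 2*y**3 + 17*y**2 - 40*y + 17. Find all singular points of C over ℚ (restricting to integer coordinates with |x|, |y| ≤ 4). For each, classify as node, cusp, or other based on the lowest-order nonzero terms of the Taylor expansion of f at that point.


Singular points: {(2, 3)}; classification: node.

Compute partial derivatives:
  f_x = 4*x*y - 14*x + y**2 - 14*y + 37.
  f_y = 2*x**2 + 2*x*y - 14*x - 6*y**2 + 34*y - 40.
Scan x_0 ∈ {−4, ..., 4}. For each x_0, f_y(x_0, y) is a polynomial in y; find its integer roots y ∈ {−4, ..., 4}, then test f_x and f at those candidates.
  x = -4: f_y(-4, y) = -6*y**2 + 26*y + 48; no integer root y with |y| ≤ 4.
  x = -3: f_y(-3, y) = -6*y**2 + 28*y + 20; no integer root y with |y| ≤ 4.
  x = -2: f_y(-2, y) = -6*y**2 + 30*y - 4; no integer root y with |y| ≤ 4.
  x = -1: f_y(-1, y) = -6*y**2 + 32*y - 24; no integer root y with |y| ≤ 4.
  x = 0: f_y(0, y) = -6*y**2 + 34*y - 40; vanishes at y ∈ {4}. (0, 4): f_x = -3 ≠ 0.
  x = 1: f_y(1, y) = -6*y**2 + 36*y - 52; no integer root y with |y| ≤ 4.
  x = 2: f_y(2, y) = -6*y**2 + 38*y - 60; vanishes at y ∈ {3}. (2, 3): f_x = 0, f = 0 — SINGULAR.
  x = 3: f_y(3, y) = -6*y**2 + 40*y - 64; vanishes at y ∈ {4}. (3, 4): f_x = 3 ≠ 0.
  x = 4: f_y(4, y) = -6*y**2 + 42*y - 64; no integer root y with |y| ≤ 4.
Only singular point on the grid: (2, 3).
Classify: substitute x = 2 + u, y = 3 + v and expand: f = 2*u**2*v - u**2 + u*v**2 - 2*v**3 + v**2.
No constant or linear terms (consistent with a singular point). Quadratic part: -u**2 + v**2. Cubic part: 2*u**2*v + u*v**2 - 2*v**3.
The quadratic part v**2 - u**2 = (v − u)(v + u) splits into two distinct linear factors, so there are two distinct tangent lines y − 3 = ±(x − 2) — this is a node (ordinary double point).
Classification: node.


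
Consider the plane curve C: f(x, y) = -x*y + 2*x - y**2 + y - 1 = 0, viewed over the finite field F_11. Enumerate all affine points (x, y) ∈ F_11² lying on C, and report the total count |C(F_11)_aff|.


Affine F_11-points: {(1, 1), (1, 10), (4, 3), (4, 5), (6, 0), (6, 6), (7, 8), (9, 7), (10, 4), (10, 9)}; count = 10.

For each of the 121 pairs (x, y) ∈ F_11², evaluate f(x, y) mod 11. Record the zeros.
  x = 0: [0↦10, 1↦10, 2↦8, 3↦4, 4↦9, 5↦1, 6↦2, 7↦1, 8↦9, 9↦4, 10↦8]  zeros at y ∈ ∅
  x = 1: [0↦1, 1↦0, 2↦8, 3↦3, 4↦7, 5↦9, 6↦9, 7↦7, 8↦3, 9↦8, 10↦0]  zeros at y ∈ {1, 10}
  x = 2: [0↦3, 1↦1, 2↦8, 3↦2, 4↦5, 5↦6, 6↦5, 7↦2, 8↦8, 9↦1, 10↦3]  zeros at y ∈ ∅
  x = 3: [0↦5, 1↦2, 2↦8, 3↦1, 4↦3, 5↦3, 6↦1, 7↦8, 8↦2, 9↦5, 10↦6]  zeros at y ∈ ∅
  x = 4: [0↦7, 1↦3, 2↦8, 3↦0, 4↦1, 5↦0, 6↦8, 7↦3, 8↦7, 9↦9, 10↦9]  zeros at y ∈ {3, 5}
  x = 5: [0↦9, 1↦4, 2↦8, 3↦10, 4↦10, 5↦8, 6↦4, 7↦9, 8↦1, 9↦2, 10↦1]  zeros at y ∈ ∅
  x = 6: [0↦0, 1↦5, 2↦8, 3↦9, 4↦8, 5↦5, 6↦0, 7↦4, 8↦6, 9↦6, 10↦4]  zeros at y ∈ {0, 6}
  x = 7: [0↦2, 1↦6, 2↦8, 3↦8, 4↦6, 5↦2, 6↦7, 7↦10, 8↦0, 9↦10, 10↦7]  zeros at y ∈ {8}
  x = 8: [0↦4, 1↦7, 2↦8, 3↦7, 4↦4, 5↦10, 6↦3, 7↦5, 8↦5, 9↦3, 10↦10]  zeros at y ∈ ∅
  x = 9: [0↦6, 1↦8, 2↦8, 3↦6, 4↦2, 5↦7, 6↦10, 7↦0, 8↦10, 9↦7, 10↦2]  zeros at y ∈ {7}
  x = 10: [0↦8, 1↦9, 2↦8, 3↦5, 4↦0, 5↦4, 6↦6, 7↦6, 8↦4, 9↦0, 10↦5]  zeros at y ∈ {4, 9}
Collecting zeros: affine points = {(1, 1), (1, 10), (4, 3), (4, 5), (6, 0), (6, 6), (7, 8), (9, 7), (10, 4), (10, 9)}.
Total count |C(F_11)_aff| = 10.


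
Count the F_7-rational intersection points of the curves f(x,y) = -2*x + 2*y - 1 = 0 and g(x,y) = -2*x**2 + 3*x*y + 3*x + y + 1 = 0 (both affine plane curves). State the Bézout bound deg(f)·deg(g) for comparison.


Common zeros: ∅; count = 0; Bézout bound = 2.

deg(f) = 1, deg(g) = 2, so Bézout bound = 2.
Scan x ∈ F_7. For each x, list the y ∈ F_7 with f(x, y) ≡ 0 and those with g(x, y) ≡ 0 (mod 7); the common zeros in that column are the intersection.
  x = 0: f ≡ 0 at y ∈ {4}; g ≡ 0 at y ∈ {6}; common: ∅.
  x = 1: f ≡ 0 at y ∈ {5}; g ≡ 0 at y ∈ {3}; common: ∅.
  x = 2: f ≡ 0 at y ∈ {6}; g ≡ 0 at y ∈ ∅; common: ∅.
  x = 3: f ≡ 0 at y ∈ {0}; g ≡ 0 at y ∈ {5}; common: ∅.
  x = 4: f ≡ 0 at y ∈ {1}; g ≡ 0 at y ∈ {2}; common: ∅.
  x = 5: f ≡ 0 at y ∈ {2}; g ≡ 0 at y ∈ {3}; common: ∅.
  x = 6: f ≡ 0 at y ∈ {3}; g ≡ 0 at y ∈ {5}; common: ∅.
Collecting: common zeros = ∅, so the count is 0.
Comparison with the Bézout bound: 0 ≤ 2 = deg(f)·deg(g), as expected for curves with no common component (the affine F_7-count falls short of the bound because intersections may lie at infinity, over extension fields, or carry multiplicity).


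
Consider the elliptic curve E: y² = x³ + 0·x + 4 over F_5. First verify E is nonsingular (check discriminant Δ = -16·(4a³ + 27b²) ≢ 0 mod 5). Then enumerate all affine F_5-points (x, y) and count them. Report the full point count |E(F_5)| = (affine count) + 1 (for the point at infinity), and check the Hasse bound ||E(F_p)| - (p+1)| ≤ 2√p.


Affine points = {(0, 2), (0, 3), (1, 0), (3, 1), (3, 4)}; affine count = 5; |E(F_5)| = 6.

Discriminant check: Δ ∝ 4a³ + 27b² = 4·0³ + 27·4² = 4·0 + 27·16 ≡ 2 (mod 5). Nonzero ⇒ E is nonsingular.
For each x ∈ F_5, compute rhs = x³ + 0·x + 4 mod 5, then count y ∈ F_5 with y² ≡ rhs.
  x = 0: rhs = 4, matching y values: 2, 3 (2 points).
  x = 1: rhs = 0, matching y values: 0 (1 points).
  x = 2: rhs = 2, matching y values: none (0 points).
  x = 3: rhs = 1, matching y values: 1, 4 (2 points).
  x = 4: rhs = 3, matching y values: none (0 points).
Total affine count: 5.
Full point count |E(F_5)| = 5 + 1 = 6.
Hasse bound: |6 − (5+1)| = |0| = 0 ≤ 2√5 ≈ 4.4721 ✓.


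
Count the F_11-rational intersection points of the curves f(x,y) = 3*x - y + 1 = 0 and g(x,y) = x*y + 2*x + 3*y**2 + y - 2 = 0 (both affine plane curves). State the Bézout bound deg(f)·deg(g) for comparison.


Common zeros: ∅; count = 0; Bézout bound = 2.

deg(f) = 1, deg(g) = 2, so Bézout bound = 2.
Scan x ∈ F_11. For each x, list the y ∈ F_11 with f(x, y) ≡ 0 and those with g(x, y) ≡ 0 (mod 11); the common zeros in that column are the intersection.
  x = 0: f ≡ 0 at y ∈ {1}; g ≡ 0 at y ∈ {8, 10}; common: ∅.
  x = 1: f ≡ 0 at y ∈ {4}; g ≡ 0 at y ∈ {0, 3}; common: ∅.
  x = 2: f ≡ 0 at y ∈ {7}; g ≡ 0 at y ∈ ∅; common: ∅.
  x = 3: f ≡ 0 at y ∈ {10}; g ≡ 0 at y ∈ {1, 5}; common: ∅.
  x = 4: f ≡ 0 at y ∈ {2}; g ≡ 0 at y ∈ ∅; common: ∅.
  x = 5: f ≡ 0 at y ∈ {5}; g ≡ 0 at y ∈ ∅; common: ∅.
  x = 6: f ≡ 0 at y ∈ {8}; g ≡ 0 at y ∈ ∅; common: ∅.
  x = 7: f ≡ 0 at y ∈ {0}; g ≡ 0 at y ∈ ∅; common: ∅.
  x = 8: f ≡ 0 at y ∈ {3}; g ≡ 0 at y ∈ {2, 6}; common: ∅.
  x = 9: f ≡ 0 at y ∈ {6}; g ≡ 0 at y ∈ ∅; common: ∅.
  x = 10: f ≡ 0 at y ∈ {9}; g ≡ 0 at y ∈ {4, 7}; common: ∅.
Collecting: common zeros = ∅, so the count is 0.
Comparison with the Bézout bound: 0 ≤ 2 = deg(f)·deg(g), as expected for curves with no common component (the affine F_11-count falls short of the bound because intersections may lie at infinity, over extension fields, or carry multiplicity).


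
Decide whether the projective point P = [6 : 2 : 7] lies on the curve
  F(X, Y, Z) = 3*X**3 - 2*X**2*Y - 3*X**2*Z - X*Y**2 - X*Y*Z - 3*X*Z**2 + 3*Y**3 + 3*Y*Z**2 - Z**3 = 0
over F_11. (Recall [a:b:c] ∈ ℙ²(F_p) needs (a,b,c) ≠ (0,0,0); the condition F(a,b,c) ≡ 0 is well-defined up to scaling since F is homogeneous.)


F(6,2,7) ≡ 9 (mod 11); P is NOT on the curve.

Evaluate F(6, 2, 7) term-by-term (mod 11).
  3*X**3 ↦ 3·216·1·1 = 648
  -2*X**2*Y ↦ -2·36·2·1 = -144
  -3*X**2*Z ↦ -3·36·1·7 = -756
  -X*Y**2 ↦ -1·6·4·1 = -24
  -X*Y*Z ↦ -1·6·2·7 = -84
  -3*X*Z**2 ↦ -3·6·1·49 = -882
  3*Y**3 ↦ 3·1·8·1 = 24
  3*Y*Z**2 ↦ 3·1·2·49 = 294
  -Z**3 ↦ -1·1·1·343 = -343
Sum: F(6, 2, 7) = (648) + (-144) + (-756) + (-24) + (-84) + (-882) + (24) + (294) + (-343) = -1267.
Reducing mod 11: -1267 ≡ 9 (mod 11).
Since F(a, b, c) ≡ 9 ≠ 0 (mod 11), P does NOT lie on the curve.


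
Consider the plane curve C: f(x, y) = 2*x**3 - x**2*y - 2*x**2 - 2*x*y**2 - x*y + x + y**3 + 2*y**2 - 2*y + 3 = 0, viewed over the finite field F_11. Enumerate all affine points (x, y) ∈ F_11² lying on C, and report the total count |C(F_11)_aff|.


Affine F_11-points: {(0, 8), (1, 7), (1, 8), (4, 8), (5, 10), (8, 4), (9, 4), (9, 6), (10, 3)}; count = 9.

For each of the 121 pairs (x, y) ∈ F_11², evaluate f(x, y) mod 11. Record the zeros.
  x = 0: [0↦3, 1↦4, 2↦4, 3↦9, 4↦3, 5↦3, 6↦4, 7↦1, 8↦0, 9↦7, 10↦6]  zeros at y ∈ {8}
  x = 1: [0↦4, 1↦1, 2↦4, 3↦8, 4↦8, 5↦10, 6↦9, 7↦0, 8↦0, 9↦4, 10↦7]  zeros at y ∈ {7, 8}
  x = 2: [0↦2, 1↦4, 2↦8, 3↦9, 4↦2, 5↦4, 6↦10, 7↦4, 8↦3, 9↦2, 10↦7]  zeros at y ∈ ∅
  x = 3: [0↦9, 1↦3, 2↦6, 3↦2, 4↦8, 5↦8, 6↦8, 7↦3, 8↦10, 9↦2, 10↦7]  zeros at y ∈ ∅
  x = 4: [0↦4, 1↦10, 2↦10, 3↦10, 4↦5, 5↦1, 6↦4, 7↦9, 8↦0, 9↦5, 10↦8]  zeros at y ∈ {8}
  x = 5: [0↦10, 1↦4, 2↦10, 3↦1, 4↦5, 5↦6, 6↦10, 7↦1, 8↦7, 9↦1, 10↦0]  zeros at y ∈ {10}
  x = 6: [0↦6, 1↦8, 2↦7, 3↦9, 4↦9, 5↦2, 6↦5, 7↦2, 8↦10, 9↦2, 10↦6]  zeros at y ∈ ∅
  x = 7: [0↦4, 1↦1, 2↦2, 3↦2, 4↦7, 5↦1, 6↦1, 7↦2, 8↦10, 9↦9, 10↦5]  zeros at y ∈ ∅
  x = 8: [0↦5, 1↦6, 2↦7, 3↦3, 4↦0, 5↦4, 6↦10, 7↦2, 8↦8, 9↦1, 10↦9]  zeros at y ∈ {4}
  x = 9: [0↦10, 1↦2, 2↦1, 3↦2, 4↦0, 5↦1, 6↦0, 7↦3, 8↦5, 9↦1, 10↦8]  zeros at y ∈ {4, 6}
  x = 10: [0↦9, 1↦1, 2↦7, 3↦0, 4↦8, 5↦4, 6↦5, 7↦6, 8↦2, 9↦10, 10↦3]  zeros at y ∈ {3}
Collecting zeros: affine points = {(0, 8), (1, 7), (1, 8), (4, 8), (5, 10), (8, 4), (9, 4), (9, 6), (10, 3)}.
Total count |C(F_11)_aff| = 9.


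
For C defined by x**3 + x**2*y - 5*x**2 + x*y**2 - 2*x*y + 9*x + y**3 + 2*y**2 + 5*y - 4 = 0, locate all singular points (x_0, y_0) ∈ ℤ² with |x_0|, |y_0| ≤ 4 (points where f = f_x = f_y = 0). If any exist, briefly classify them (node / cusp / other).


Singular points: {(2, -1)}; classification: cusp.

Compute partial derivatives:
  f_x = 3*x**2 + 2*x*y - 10*x + y**2 - 2*y + 9.
  f_y = x**2 + 2*x*y - 2*x + 3*y**2 + 4*y + 5.
Scan x_0 ∈ {−4, ..., 4}. For each x_0, f_y(x_0, y) is a polynomial in y; find its integer roots y ∈ {−4, ..., 4}, then test f_x and f at those candidates.
  x = -4: f_y(-4, y) = 3*y**2 - 4*y + 29; no integer root y with |y| ≤ 4.
  x = -3: f_y(-3, y) = 3*y**2 - 2*y + 20; no integer root y with |y| ≤ 4.
  x = -2: f_y(-2, y) = 3*y**2 + 13; no integer root y with |y| ≤ 4.
  x = -1: f_y(-1, y) = 3*y**2 + 2*y + 8; no integer root y with |y| ≤ 4.
  x = 0: f_y(0, y) = 3*y**2 + 4*y + 5; no integer root y with |y| ≤ 4.
  x = 1: f_y(1, y) = 3*y**2 + 6*y + 4; no integer root y with |y| ≤ 4.
  x = 2: f_y(2, y) = 3*y**2 + 8*y + 5; vanishes at y ∈ {-1}. (2, -1): f_x = 0, f = 0 — SINGULAR.
  x = 3: f_y(3, y) = 3*y**2 + 10*y + 8; vanishes at y ∈ {-2}. (3, -2): f_x = 2 ≠ 0.
  x = 4: f_y(4, y) = 3*y**2 + 12*y + 13; no integer root y with |y| ≤ 4.
Only singular point on the grid: (2, -1).
Classify: substitute x = 2 + u, y = -1 + v and expand: f = u**3 + u**2*v + u*v**2 + v**3 + v**2.
No constant or linear terms (consistent with a singular point). Quadratic part: v**2. Cubic part: u**3 + u**2*v + u*v**2 + v**3.
The quadratic part v**2 is a perfect square, so there is a single (double) tangent line v = 0, i.e. y = -1. Restricting the cubic part to that line (v = 0) leaves u**3 ≠ 0, so f is not divisible by v and the branch is v² ≈ -u**3 to lowest order — this is a cusp.
Classification: cusp.
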